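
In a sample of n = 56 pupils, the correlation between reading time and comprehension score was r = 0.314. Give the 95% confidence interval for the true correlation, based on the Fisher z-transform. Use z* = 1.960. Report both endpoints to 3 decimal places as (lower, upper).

(0.056, 0.533)

z_r = atanh(0.314) = 0.324977;  SE = 1/√(n−3) = 1/√53 = 0.137361
z-limits: 0.324977 ± 1.960·0.137361 = 0.324977 ± 0.269228 = [0.055749, 0.594205]
ρ-limits: (tanh 0.055749, tanh 0.594205) = (0.056, 0.533)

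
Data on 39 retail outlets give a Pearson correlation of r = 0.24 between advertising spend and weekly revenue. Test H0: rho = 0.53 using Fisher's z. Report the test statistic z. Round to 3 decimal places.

-2.072

z_r = atanh(0.24) = 0.244774,  z_0 = atanh(0.53) = 0.590145
SE = 1/√(n−3) = 1/√36 = 0.166667
z = (z_r − z_0)/SE = (0.244774 − 0.590145) / 0.166667 = -0.345371 / 0.166667 = -2.072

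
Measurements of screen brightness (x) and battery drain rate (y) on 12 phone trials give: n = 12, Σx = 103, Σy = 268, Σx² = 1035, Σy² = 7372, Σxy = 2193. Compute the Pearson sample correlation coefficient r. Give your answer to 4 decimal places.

Numerator: nΣxy − (Σx)(Σy) = 12·2193 − (103)(268) = -1288
Denominator: √[(nΣx²−(Σx)²)(nΣy²−(Σy)²)]
  nΣx²−(Σx)² = 12·1035 − 10609 = 1811;  nΣy²−(Σy)² = 12·7372 − 71824 = 16640
  √(1811·16640) = √30135040 = 5489.5391
r = -1288 / 5489.5391 = -0.2346

-0.2346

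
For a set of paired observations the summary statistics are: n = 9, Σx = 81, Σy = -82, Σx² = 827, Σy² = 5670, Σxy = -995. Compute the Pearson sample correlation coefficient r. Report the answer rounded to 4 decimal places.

S_xy = nΣxy − ΣxΣy = 9·(-995) − 81·(-82) = -8955 − (-6642) = -2313
S_xx = nΣx² − (Σx)² = 9·827 − 81² = 7443 − 6561 = 882
S_yy = nΣy² − (Σy)² = 9·5670 − (-82)² = 51030 − 6724 = 44306
r = S_xy / √(S_xx·S_yy) = -2313 / √(882·44306) = -2313 / √39077892 = -2313 / 6251.2312 = -0.3700

-0.3700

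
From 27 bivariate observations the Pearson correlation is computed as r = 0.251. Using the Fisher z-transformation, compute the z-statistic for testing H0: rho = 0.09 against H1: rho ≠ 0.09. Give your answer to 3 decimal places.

0.814

z_r = atanh(0.251) = 0.256480,  z_0 = atanh(0.09) = 0.090244
SE = 1/√(n−3) = 1/√24 = 0.204124
z = (z_r − z_0)/SE = (0.256480 − 0.090244) / 0.204124 = 0.166236 / 0.204124 = 0.814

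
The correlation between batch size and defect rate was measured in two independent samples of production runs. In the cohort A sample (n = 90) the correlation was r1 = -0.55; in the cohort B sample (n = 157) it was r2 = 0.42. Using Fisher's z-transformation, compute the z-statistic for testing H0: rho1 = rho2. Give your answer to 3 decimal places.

z1 = atanh(-0.55) = -0.618381,  z2 = atanh(0.42) = 0.447692
SE = √(1/(n1−3) + 1/(n2−3)) = √(1/87 + 1/154) = √(0.0114943 + 0.0064935) = √0.0179878 = 0.134119
z = (z1 − z2)/SE = (-0.618381 − 0.447692) / 0.134119 = -1.066073 / 0.134119 = -7.949

-7.949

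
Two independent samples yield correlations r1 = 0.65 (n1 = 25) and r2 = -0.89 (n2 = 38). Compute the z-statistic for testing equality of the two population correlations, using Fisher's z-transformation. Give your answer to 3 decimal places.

8.076

Fisher z-transforms: z1 = atanh(0.65) = 0.775299, z2 = atanh(-0.89) = -1.421926; difference d = 2.197225
Var(d) = 1/22 + 1/35 = 0.0454545 + 0.0285714 = 0.0740259
z = d/√Var(d) = 2.197225 / √0.0740259 = 2.197225 / 0.272077 = 8.076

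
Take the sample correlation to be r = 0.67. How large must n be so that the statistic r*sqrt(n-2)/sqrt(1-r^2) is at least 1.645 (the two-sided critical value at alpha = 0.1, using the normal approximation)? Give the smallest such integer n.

6

Need r·√(n−2)/√(1−r²) ≥ 1.645
√(n−2) ≥ 1.645·√(1−0.4489) / 0.67 = 1.645·0.742361 / 0.67 = 1.8227
n−2 ≥ 3.3222  ⇒  n ≥ 5.3222
Smallest integer n = 6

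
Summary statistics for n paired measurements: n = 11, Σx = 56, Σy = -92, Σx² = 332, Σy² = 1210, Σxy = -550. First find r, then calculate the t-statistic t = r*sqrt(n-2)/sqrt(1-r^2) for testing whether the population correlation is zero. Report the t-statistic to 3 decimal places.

-2.070

Numerator: nΣxy − (Σx)(Σy) = 11·(-550) − (56)(-92) = -898
Denominator: √[(nΣx²−(Σx)²)(nΣy²−(Σy)²)]
  nΣx²−(Σx)² = 11·332 − 3136 = 516;  nΣy²−(Σy)² = 11·1210 − 8464 = 4846
  √(516·4846) = √2500536 = 1581.3083
r = -898 / 1581.3083 = -0.5679
t = r·√(n−2)/√(1−r²) = -0.5679·√9 / √(1−0.322510) = -1.703700 / 0.823098 = -2.070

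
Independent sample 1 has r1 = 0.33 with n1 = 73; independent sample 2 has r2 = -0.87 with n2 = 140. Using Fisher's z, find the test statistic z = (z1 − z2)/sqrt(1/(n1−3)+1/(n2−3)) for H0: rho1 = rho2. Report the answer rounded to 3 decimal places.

Fisher z-transforms: z1 = atanh(0.33) = 0.342828, z2 = atanh(-0.87) = -1.333080; difference d = 1.675908
Var(d) = 1/70 + 1/137 = 0.0142857 + 0.0072993 = 0.0215850
z = d/√Var(d) = 1.675908 / √0.0215850 = 1.675908 / 0.146918 = 11.407

11.407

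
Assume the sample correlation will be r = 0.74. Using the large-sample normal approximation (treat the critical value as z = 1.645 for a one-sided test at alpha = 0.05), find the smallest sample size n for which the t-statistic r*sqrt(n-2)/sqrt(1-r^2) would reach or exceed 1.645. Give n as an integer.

Need r·√(n−2)/√(1−r²) ≥ 1.645
√(n−2) ≥ 1.645·√(1−0.5476) / 0.74 = 1.645·0.672607 / 0.74 = 1.4952
n−2 ≥ 2.2356  ⇒  n ≥ 4.2356
Smallest integer n = 5

5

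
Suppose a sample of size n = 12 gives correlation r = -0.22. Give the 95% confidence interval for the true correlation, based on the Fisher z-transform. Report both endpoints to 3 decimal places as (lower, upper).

(-0.705, 0.405)

Fisher z: z_r = atanh(r) = ½·ln((1+(-0.22))/(1−(-0.22))) = -0.223656
SE(z) = 1/√(n−3) = 1/√9 = 0.333333
95% ⇒ z* = 1.960; margin = 1.960·0.333333 = 0.653333
CI on z-scale: (-0.876989, 0.429677)
Back-transform: tanh(-0.876989) = -0.704908, tanh(0.429677) = 0.405051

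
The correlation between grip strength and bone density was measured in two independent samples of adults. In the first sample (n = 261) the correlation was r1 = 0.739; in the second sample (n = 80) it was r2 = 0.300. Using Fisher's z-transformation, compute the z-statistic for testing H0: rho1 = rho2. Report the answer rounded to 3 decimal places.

4.919

z1 = atanh(0.739) = 0.948273,  z2 = atanh(0.300) = 0.309520
SE = √(1/(n1−3) + 1/(n2−3)) = √(1/258 + 1/77) = √(0.0038760 + 0.0129870) = √0.0168630 = 0.129858
z = (z1 − z2)/SE = (0.948273 − 0.309520) / 0.129858 = 0.638753 / 0.129858 = 4.919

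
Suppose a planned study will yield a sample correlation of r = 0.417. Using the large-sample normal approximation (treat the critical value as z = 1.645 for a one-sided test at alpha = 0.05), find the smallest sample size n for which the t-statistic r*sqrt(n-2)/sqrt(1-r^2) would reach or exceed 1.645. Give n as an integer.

15

Need r·√(n−2)/√(1−r²) ≥ 1.645
√(n−2) ≥ 1.645·√(1−0.173889) / 0.417 = 1.645·0.908906 / 0.417 = 3.5855
n−2 ≥ 12.8558  ⇒  n ≥ 14.8558
Smallest integer n = 15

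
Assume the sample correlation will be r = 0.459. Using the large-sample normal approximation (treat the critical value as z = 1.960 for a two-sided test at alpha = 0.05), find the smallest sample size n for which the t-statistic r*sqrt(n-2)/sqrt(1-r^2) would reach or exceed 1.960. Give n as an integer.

17

Need r·√(n−2)/√(1−r²) ≥ 1.960
√(n−2) ≥ 1.960·√(1−0.210681) / 0.459 = 1.960·0.888436 / 0.459 = 3.7938
n−2 ≥ 14.3929  ⇒  n ≥ 16.3929
Smallest integer n = 17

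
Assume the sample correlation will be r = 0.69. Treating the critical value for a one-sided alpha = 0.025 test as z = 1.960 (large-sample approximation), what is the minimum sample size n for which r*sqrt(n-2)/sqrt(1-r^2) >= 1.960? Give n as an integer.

7

Need r·√(n−2)/√(1−r²) ≥ 1.960
√(n−2) ≥ 1.960·√(1−0.4761) / 0.69 = 1.960·0.723809 / 0.69 = 2.0560
n−2 ≥ 4.2271  ⇒  n ≥ 6.2271
Smallest integer n = 7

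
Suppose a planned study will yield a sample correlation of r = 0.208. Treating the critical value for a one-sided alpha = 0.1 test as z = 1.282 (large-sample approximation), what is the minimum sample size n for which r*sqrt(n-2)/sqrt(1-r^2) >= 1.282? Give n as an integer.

39

r√(n−2)/√(1−r²) ≥ 1.282  ⇔  n−2 ≥ (1.282)²·(1−r²)/r²
(1−r²)/r² = (1−0.043264)/0.043264 = 22.1139
n ≥ 2 + 1.643524·22.1139 = 2 + 36.3447 = 38.3447
⌈38.3447⌉ = 39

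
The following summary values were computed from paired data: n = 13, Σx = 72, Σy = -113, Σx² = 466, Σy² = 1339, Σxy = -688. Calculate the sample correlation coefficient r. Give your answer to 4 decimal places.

S_xy = nΣxy − ΣxΣy = 13·(-688) − 72·(-113) = -8944 − (-8136) = -808
S_xx = nΣx² − (Σx)² = 13·466 − 72² = 6058 − 5184 = 874
S_yy = nΣy² − (Σy)² = 13·1339 − (-113)² = 17407 − 12769 = 4638
r = S_xy / √(S_xx·S_yy) = -808 / √(874·4638) = -808 / √4053612 = -808 / 2013.3584 = -0.4013

-0.4013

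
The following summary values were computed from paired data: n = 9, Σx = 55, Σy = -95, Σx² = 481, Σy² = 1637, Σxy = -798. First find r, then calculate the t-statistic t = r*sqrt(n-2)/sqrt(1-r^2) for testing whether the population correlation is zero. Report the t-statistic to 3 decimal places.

-2.724

Numerator: nΣxy − (Σx)(Σy) = 9·(-798) − (55)(-95) = -1957
Denominator: √[(nΣx²−(Σx)²)(nΣy²−(Σy)²)]
  nΣx²−(Σx)² = 9·481 − 3025 = 1304;  nΣy²−(Σy)² = 9·1637 − 9025 = 5708
  √(1304·5708) = √7443232 = 2728.2287
r = -1957 / 2728.2287 = -0.7173
t = r·√(n−2)/√(1−r²) = -0.7173·√7 / √(1−0.514519) = -1.897797 / 0.696765 = -2.724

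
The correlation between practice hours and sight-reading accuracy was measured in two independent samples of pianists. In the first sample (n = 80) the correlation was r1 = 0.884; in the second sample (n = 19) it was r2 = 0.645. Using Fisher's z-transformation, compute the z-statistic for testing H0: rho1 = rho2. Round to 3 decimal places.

Fisher z-transforms: z1 = atanh(0.884) = 1.393781, z2 = atanh(0.645) = 0.766689; difference d = 0.627092
Var(d) = 1/77 + 1/16 = 0.0129870 + 0.0625000 = 0.0754870
z = d/√Var(d) = 0.627092 / √0.0754870 = 0.627092 / 0.274749 = 2.282

2.282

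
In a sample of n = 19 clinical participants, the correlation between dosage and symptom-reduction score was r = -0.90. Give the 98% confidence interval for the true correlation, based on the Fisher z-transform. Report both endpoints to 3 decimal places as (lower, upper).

(-0.968, -0.712)

Fisher z: z_r = atanh(r) = ½·ln((1+(-0.90))/(1−(-0.90))) = -1.472219
SE(z) = 1/√(n−3) = 1/√16 = 0.250000
98% ⇒ z* = 2.326; margin = 2.326·0.250000 = 0.581500
CI on z-scale: (-2.053719, -0.890719)
Back-transform: tanh(-2.053719) = -0.967633, tanh(-0.890719) = -0.711749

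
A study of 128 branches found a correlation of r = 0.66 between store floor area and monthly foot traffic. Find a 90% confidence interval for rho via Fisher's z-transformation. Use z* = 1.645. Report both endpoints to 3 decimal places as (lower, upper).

z_r = atanh(0.66) = 0.792814;  SE = 1/√(n−3) = 1/√125 = 0.089443
z-limits: 0.792814 ± 1.645·0.089443 = 0.792814 ± 0.147134 = [0.645680, 0.939948]
ρ-limits: (tanh 0.645680, tanh 0.939948) = (0.569, 0.735)

(0.569, 0.735)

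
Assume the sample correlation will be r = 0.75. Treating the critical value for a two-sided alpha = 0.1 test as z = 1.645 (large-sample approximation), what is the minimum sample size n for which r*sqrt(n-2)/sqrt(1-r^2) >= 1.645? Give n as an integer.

5

Need r·√(n−2)/√(1−r²) ≥ 1.645
√(n−2) ≥ 1.645·√(1−0.5625) / 0.75 = 1.645·0.661438 / 0.75 = 1.4508
n−2 ≥ 2.1048  ⇒  n ≥ 4.1048
Smallest integer n = 5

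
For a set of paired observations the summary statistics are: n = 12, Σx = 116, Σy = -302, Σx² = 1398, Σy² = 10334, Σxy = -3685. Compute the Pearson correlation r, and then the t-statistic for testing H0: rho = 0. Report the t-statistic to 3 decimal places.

S_xy = nΣxy − ΣxΣy = 12·(-3685) − 116·(-302) = -44220 − (-35032) = -9188
S_xx = nΣx² − (Σx)² = 12·1398 − 116² = 16776 − 13456 = 3320
S_yy = nΣy² − (Σy)² = 12·10334 − (-302)² = 124008 − 91204 = 32804
r = S_xy / √(S_xx·S_yy) = -9188 / √(3320·32804) = -9188 / √108909280 = -9188 / 10435.9609 = -0.8804
t = r·√(n−2)/√(1−r²) = -0.8804·√10 / √(1−0.775104) = -2.784069 / 0.474232 = -5.871

-5.871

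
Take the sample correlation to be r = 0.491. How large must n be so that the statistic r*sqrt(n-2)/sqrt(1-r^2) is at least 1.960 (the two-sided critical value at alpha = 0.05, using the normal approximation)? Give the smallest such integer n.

Need r·√(n−2)/√(1−r²) ≥ 1.960
√(n−2) ≥ 1.960·√(1−0.241081) / 0.491 = 1.960·0.871160 / 0.491 = 3.4775
n−2 ≥ 12.0930  ⇒  n ≥ 14.0930
Smallest integer n = 15

15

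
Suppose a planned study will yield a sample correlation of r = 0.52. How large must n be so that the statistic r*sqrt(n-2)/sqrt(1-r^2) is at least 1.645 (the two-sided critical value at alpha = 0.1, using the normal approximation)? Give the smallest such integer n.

10

Need r·√(n−2)/√(1−r²) ≥ 1.645
√(n−2) ≥ 1.645·√(1−0.2704) / 0.52 = 1.645·0.854166 / 0.52 = 2.7021
n−2 ≥ 7.3013  ⇒  n ≥ 9.3013
Smallest integer n = 10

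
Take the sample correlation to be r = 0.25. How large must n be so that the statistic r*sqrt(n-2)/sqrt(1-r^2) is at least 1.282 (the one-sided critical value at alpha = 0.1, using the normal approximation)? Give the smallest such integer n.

Need r·√(n−2)/√(1−r²) ≥ 1.282
√(n−2) ≥ 1.282·√(1−0.0625) / 0.25 = 1.282·0.968246 / 0.25 = 4.9652
n−2 ≥ 24.6532  ⇒  n ≥ 26.6532
Smallest integer n = 27

27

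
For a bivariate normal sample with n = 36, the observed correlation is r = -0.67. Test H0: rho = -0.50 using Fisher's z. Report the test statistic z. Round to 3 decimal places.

Fisher z: atanh(-0.67) = -0.810743, atanh(-0.50) = -0.549306
z = (z_r − z_0)·√(n−3) = (-0.810743 − (-0.549306))·√33 = -0.261437 · 5.744563 = -1.502

-1.502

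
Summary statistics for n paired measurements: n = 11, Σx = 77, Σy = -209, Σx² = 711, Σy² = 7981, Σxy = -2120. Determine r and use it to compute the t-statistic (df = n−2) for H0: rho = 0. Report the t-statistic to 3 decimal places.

Numerator: nΣxy − (Σx)(Σy) = 11·(-2120) − (77)(-209) = -7227
Denominator: √[(nΣx²−(Σx)²)(nΣy²−(Σy)²)]
  nΣx²−(Σx)² = 11·711 − 5929 = 1892;  nΣy²−(Σy)² = 11·7981 − 43681 = 44110
  √(1892·44110) = √83456120 = 9135.4321
r = -7227 / 9135.4321 = -0.7911
t = r·√(n−2)/√(1−r²) = -0.7911·√9 / √(1−0.625839) = -2.373300 / 0.611687 = -3.880

-3.880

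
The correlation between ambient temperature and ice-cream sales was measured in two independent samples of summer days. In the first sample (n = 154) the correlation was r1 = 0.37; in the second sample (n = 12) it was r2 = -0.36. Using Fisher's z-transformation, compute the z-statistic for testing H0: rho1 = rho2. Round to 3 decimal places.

z1 = atanh(0.37) = 0.388423,  z2 = atanh(-0.36) = -0.376886
SE = √(1/(n1−3) + 1/(n2−3)) = √(1/151 + 1/9) = √(0.0066225 + 0.1111111) = √0.1177336 = 0.343123
z = (z1 − z2)/SE = (0.388423 − (-0.376886)) / 0.343123 = 0.765309 / 0.343123 = 2.230

2.230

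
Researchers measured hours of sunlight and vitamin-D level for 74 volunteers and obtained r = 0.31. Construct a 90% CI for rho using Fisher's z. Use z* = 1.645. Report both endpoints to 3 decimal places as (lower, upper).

(0.125, 0.474)

z_r = atanh(0.31) = 0.320545;  SE = 1/√(n−3) = 1/√71 = 0.118678
z-limits: 0.320545 ± 1.645·0.118678 = 0.320545 ± 0.195225 = [0.125320, 0.515770]
ρ-limits: (tanh 0.125320, tanh 0.515770) = (0.125, 0.474)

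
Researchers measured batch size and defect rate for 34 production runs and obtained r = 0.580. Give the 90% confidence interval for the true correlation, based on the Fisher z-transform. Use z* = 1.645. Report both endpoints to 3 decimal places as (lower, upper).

z_r = atanh(0.580) = 0.662463;  SE = 1/√(n−3) = 1/√31 = 0.179605
z-limits: 0.662463 ± 1.645·0.179605 = 0.662463 ± 0.295450 = [0.367013, 0.957913]
ρ-limits: (tanh 0.367013, tanh 0.957913) = (0.351, 0.743)

(0.351, 0.743)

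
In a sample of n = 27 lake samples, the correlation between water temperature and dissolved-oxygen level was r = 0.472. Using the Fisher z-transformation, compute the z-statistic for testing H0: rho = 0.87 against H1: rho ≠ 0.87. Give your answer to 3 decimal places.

z_r = atanh(0.472) = 0.512641,  z_0 = atanh(0.87) = 1.333080
SE = 1/√(n−3) = 1/√24 = 0.204124
z = (z_r − z_0)/SE = (0.512641 − 1.333080) / 0.204124 = -0.820439 / 0.204124 = -4.019

-4.019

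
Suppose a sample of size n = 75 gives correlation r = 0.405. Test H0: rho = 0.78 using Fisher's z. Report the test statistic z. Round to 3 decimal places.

-5.225

z_r = atanh(0.405) = 0.429616,  z_0 = atanh(0.78) = 1.045371
SE = 1/√(n−3) = 1/√72 = 0.117851
z = (z_r − z_0)/SE = (0.429616 − 1.045371) / 0.117851 = -0.615755 / 0.117851 = -5.225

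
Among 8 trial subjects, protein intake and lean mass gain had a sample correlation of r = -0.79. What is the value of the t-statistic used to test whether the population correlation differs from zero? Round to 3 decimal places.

t = r·√(n−2) / √(1−r²) with r = -0.79, n = 8
  = -0.79·√6 / √(1 − 0.6241)
  = -0.79·2.449490 / 0.613107
  = -1.935097 / 0.613107 = -3.156

-3.156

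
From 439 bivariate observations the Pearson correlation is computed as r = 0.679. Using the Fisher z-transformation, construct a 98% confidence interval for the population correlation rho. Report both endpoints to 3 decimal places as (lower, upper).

(0.614, 0.735)

Fisher z: z_r = atanh(r) = ½·ln((1+0.679)/(1−0.679)) = 0.827256
SE(z) = 1/√(n−3) = 1/√436 = 0.047891
98% ⇒ z* = 2.326; margin = 2.326·0.047891 = 0.111394
CI on z-scale: (0.715862, 0.938650)
Back-transform: tanh(0.715862) = 0.614340, tanh(0.938650) = 0.734601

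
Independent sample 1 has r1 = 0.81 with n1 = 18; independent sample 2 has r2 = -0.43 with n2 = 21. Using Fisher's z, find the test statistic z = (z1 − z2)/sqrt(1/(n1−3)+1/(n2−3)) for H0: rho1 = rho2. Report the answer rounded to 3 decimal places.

4.539

Fisher z-transforms: z1 = atanh(0.81) = 1.127029, z2 = atanh(-0.43) = -0.459897; difference d = 1.586926
Var(d) = 1/15 + 1/18 = 0.0666667 + 0.0555556 = 0.1222223
z = d/√Var(d) = 1.586926 / √0.1222223 = 1.586926 / 0.349603 = 4.539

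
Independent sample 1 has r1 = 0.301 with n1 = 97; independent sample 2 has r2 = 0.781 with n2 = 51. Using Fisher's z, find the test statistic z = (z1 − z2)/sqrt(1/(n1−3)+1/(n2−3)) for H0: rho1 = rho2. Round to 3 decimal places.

-4.156

Fisher z-transforms: z1 = atanh(0.301) = 0.310619, z2 = atanh(0.781) = 1.047929; difference d = -0.737310
Var(d) = 1/94 + 1/48 = 0.0106383 + 0.0208333 = 0.0314716
z = d/√Var(d) = -0.737310 / √0.0314716 = -0.737310 / 0.177402 = -4.156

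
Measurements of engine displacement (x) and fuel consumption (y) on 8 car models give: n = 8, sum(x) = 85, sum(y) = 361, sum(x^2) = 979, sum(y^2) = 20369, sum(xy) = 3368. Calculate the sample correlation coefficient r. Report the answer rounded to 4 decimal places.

-0.8406

S_xy = nΣxy − ΣxΣy = 8·3368 − 85·361 = 26944 − 30685 = -3741
S_xx = nΣx² − (Σx)² = 8·979 − 85² = 7832 − 7225 = 607
S_yy = nΣy² − (Σy)² = 8·20369 − 361² = 162952 − 130321 = 32631
r = S_xy / √(S_xx·S_yy) = -3741 / √(607·32631) = -3741 / √19807017 = -3741 / 4450.5075 = -0.8406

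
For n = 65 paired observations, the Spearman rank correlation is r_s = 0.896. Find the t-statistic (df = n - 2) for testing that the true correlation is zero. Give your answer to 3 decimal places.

1 − r_s² = 1 − 0.802816 = 0.197184;  √(1−r_s²) = 0.444054
√(n−2) = √63 = 7.937254
t = r_s·√(n−2)/√(1−r_s²) = 0.896 · 7.937254 / 0.444054 = 16.016

16.016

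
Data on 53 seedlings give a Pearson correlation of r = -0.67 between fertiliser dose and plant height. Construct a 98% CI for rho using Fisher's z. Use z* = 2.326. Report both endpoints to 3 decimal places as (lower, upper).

Fisher z: z_r = atanh(r) = ½·ln((1+(-0.67))/(1−(-0.67))) = -0.810743
SE(z) = 1/√(n−3) = 1/√50 = 0.141421
98% ⇒ z* = 2.326; margin = 2.326·0.141421 = 0.328945
CI on z-scale: (-1.139688, -0.481798)
Back-transform: tanh(-1.139688) = -0.814309, tanh(-0.481798) = -0.447682

(-0.814, -0.448)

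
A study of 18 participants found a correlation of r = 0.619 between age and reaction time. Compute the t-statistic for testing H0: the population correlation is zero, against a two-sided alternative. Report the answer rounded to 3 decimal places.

t = r·√(n−2) / √(1−r²) with r = 0.619, n = 18
  = 0.619·√16 / √(1 − 0.383161)
  = 0.619·4.000000 / 0.785391
  = 2.476000 / 0.785391 = 3.153

3.153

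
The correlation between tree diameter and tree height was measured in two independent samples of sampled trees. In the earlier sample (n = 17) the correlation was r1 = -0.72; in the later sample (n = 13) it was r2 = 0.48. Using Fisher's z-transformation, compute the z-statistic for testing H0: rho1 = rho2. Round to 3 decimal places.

-3.455

Fisher z-transforms: z1 = atanh(-0.72) = -0.907645, z2 = atanh(0.48) = 0.522984; difference d = -1.430629
Var(d) = 1/14 + 1/10 = 0.0714286 + 0.1000000 = 0.1714286
z = d/√Var(d) = -1.430629 / √0.1714286 = -1.430629 / 0.414039 = -3.455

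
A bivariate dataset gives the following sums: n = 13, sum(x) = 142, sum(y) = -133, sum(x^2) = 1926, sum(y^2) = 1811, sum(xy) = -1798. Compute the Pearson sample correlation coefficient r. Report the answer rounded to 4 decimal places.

-0.8402

Numerator: nΣxy − (Σx)(Σy) = 13·(-1798) − (142)(-133) = -4488
Denominator: √[(nΣx²−(Σx)²)(nΣy²−(Σy)²)]
  nΣx²−(Σx)² = 13·1926 − 20164 = 4874;  nΣy²−(Σy)² = 13·1811 − 17689 = 5854
  √(4874·5854) = √28532396 = 5341.5724
r = -4488 / 5341.5724 = -0.8402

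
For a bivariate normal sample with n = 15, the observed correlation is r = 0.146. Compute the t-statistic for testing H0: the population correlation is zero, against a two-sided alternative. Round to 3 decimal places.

0.532

1 − r² = 1 − 0.021316 = 0.978684;  √(1−r²) = 0.989285
√(n−2) = √13 = 3.605551
t = r·√(n−2)/√(1−r²) = 0.146 · 3.605551 / 0.989285 = 0.532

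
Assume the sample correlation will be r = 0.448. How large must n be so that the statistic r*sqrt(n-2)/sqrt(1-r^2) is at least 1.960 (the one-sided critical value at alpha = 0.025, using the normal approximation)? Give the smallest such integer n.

18

Need r·√(n−2)/√(1−r²) ≥ 1.960
√(n−2) ≥ 1.960·√(1−0.200704) / 0.448 = 1.960·0.894034 / 0.448 = 3.9114
n−2 ≥ 15.2990  ⇒  n ≥ 17.2990
Smallest integer n = 18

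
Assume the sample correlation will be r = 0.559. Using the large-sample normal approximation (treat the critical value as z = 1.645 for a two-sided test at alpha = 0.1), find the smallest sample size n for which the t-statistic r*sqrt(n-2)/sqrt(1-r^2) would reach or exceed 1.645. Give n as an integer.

8

Need r·√(n−2)/√(1−r²) ≥ 1.645
√(n−2) ≥ 1.645·√(1−0.312481) / 0.559 = 1.645·0.829168 / 0.559 = 2.4400
n−2 ≥ 5.9536  ⇒  n ≥ 7.9536
Smallest integer n = 8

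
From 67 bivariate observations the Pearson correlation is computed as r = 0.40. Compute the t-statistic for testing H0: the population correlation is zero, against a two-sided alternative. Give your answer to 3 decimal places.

t = r·√(n−2) / √(1−r²) with r = 0.40, n = 67
  = 0.40·√65 / √(1 − 0.1600)
  = 0.40·8.062258 / 0.916515
  = 3.224903 / 0.916515 = 3.519

3.519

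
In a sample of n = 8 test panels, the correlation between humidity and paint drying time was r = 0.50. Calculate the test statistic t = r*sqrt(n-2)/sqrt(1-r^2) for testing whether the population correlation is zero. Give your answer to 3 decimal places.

t = r·√(n−2) / √(1−r²) with r = 0.50, n = 8
  = 0.50·√6 / √(1 − 0.2500)
  = 0.50·2.449490 / 0.866025
  = 1.224745 / 0.866025 = 1.414

1.414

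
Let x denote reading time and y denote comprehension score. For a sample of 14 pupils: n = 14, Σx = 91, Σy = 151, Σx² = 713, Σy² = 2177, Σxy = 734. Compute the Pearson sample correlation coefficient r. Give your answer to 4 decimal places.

-0.9589

Numerator: nΣxy − (Σx)(Σy) = 14·734 − (91)(151) = -3465
Denominator: √[(nΣx²−(Σx)²)(nΣy²−(Σy)²)]
  nΣx²−(Σx)² = 14·713 − 8281 = 1701;  nΣy²−(Σy)² = 14·2177 − 22801 = 7677
  √(1701·7677) = √13058577 = 3613.6653
r = -3465 / 3613.6653 = -0.9589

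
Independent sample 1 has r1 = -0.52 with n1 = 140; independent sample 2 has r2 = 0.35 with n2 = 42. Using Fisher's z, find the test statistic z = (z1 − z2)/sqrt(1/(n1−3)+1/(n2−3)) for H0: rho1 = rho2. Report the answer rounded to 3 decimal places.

-5.189

Fisher z-transforms: z1 = atanh(-0.52) = -0.576340, z2 = atanh(0.35) = 0.365444; difference d = -0.941784
Var(d) = 1/137 + 1/39 = 0.0072993 + 0.0256410 = 0.0329403
z = d/√Var(d) = -0.941784 / √0.0329403 = -0.941784 / 0.181495 = -5.189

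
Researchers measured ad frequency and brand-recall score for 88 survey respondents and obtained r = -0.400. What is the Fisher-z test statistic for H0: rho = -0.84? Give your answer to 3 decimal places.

z_r = atanh(-0.400) = -0.423649,  z_0 = atanh(-0.84) = -1.221174
SE = 1/√(n−3) = 1/√85 = 0.108465
z = (z_r − z_0)/SE = (-0.423649 − (-1.221174)) / 0.108465 = 0.797525 / 0.108465 = 7.353

7.353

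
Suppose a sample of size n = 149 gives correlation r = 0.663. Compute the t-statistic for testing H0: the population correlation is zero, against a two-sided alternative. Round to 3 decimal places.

1 − r² = 1 − 0.439569 = 0.560431;  √(1−r²) = 0.748619
√(n−2) = √147 = 12.124356
t = r·√(n−2)/√(1−r²) = 0.663 · 12.124356 / 0.748619 = 10.738

10.738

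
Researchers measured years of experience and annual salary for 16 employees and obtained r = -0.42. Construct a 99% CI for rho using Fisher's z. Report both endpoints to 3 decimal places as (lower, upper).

(-0.822, 0.261)

z_r = atanh(-0.42) = -0.447692;  SE = 1/√(n−3) = 1/√13 = 0.277350
z-limits: -0.447692 ± 2.576·0.277350 = -0.447692 ± 0.714454 = [-1.162146, 0.266762]
ρ-limits: (tanh -1.162146, tanh 0.266762) = (-0.822, 0.261)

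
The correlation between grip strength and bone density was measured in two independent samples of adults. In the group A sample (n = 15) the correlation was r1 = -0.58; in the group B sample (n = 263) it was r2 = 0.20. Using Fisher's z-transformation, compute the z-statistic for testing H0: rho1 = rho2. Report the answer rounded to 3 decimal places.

z1 = atanh(-0.58) = -0.662463,  z2 = atanh(0.20) = 0.202733
SE = √(1/(n1−3) + 1/(n2−3)) = √(1/12 + 1/260) = √(0.0833333 + 0.0038462) = √0.0871795 = 0.295262
z = (z1 − z2)/SE = (-0.662463 − 0.202733) / 0.295262 = -0.865196 / 0.295262 = -2.930

-2.930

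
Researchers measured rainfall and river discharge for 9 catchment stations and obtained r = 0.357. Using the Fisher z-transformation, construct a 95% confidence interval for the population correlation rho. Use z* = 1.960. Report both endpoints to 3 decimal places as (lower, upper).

z_r = atanh(0.357) = 0.373443;  SE = 1/√(n−3) = 1/√6 = 0.408248
z-limits: 0.373443 ± 1.960·0.408248 = 0.373443 ± 0.800166 = [-0.426723, 1.173609]
ρ-limits: (tanh -0.426723, tanh 1.173609) = (-0.403, 0.825)

(-0.403, 0.825)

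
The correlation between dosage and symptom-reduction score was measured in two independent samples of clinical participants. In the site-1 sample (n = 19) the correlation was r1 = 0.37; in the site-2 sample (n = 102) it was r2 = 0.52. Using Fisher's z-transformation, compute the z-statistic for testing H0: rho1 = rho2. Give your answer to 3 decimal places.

-0.697

Fisher z-transforms: z1 = atanh(0.37) = 0.388423, z2 = atanh(0.52) = 0.576340; difference d = -0.187917
Var(d) = 1/16 + 1/99 = 0.0625000 + 0.0101010 = 0.0726010
z = d/√Var(d) = -0.187917 / √0.0726010 = -0.187917 / 0.269446 = -0.697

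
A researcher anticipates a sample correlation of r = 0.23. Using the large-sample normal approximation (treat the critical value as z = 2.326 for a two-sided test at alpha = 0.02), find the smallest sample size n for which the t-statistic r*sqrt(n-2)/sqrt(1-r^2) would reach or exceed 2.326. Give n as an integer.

r√(n−2)/√(1−r²) ≥ 2.326  ⇔  n−2 ≥ (2.326)²·(1−r²)/r²
(1−r²)/r² = (1−0.0529)/0.0529 = 17.9036
n ≥ 2 + 5.410276·17.9036 = 2 + 96.8634 = 98.8634
⌈98.8634⌉ = 99

99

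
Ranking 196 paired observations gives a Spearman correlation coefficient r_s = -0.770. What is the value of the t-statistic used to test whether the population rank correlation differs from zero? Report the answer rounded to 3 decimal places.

1 − r_s² = 1 − 0.592900 = 0.407100;  √(1−r_s²) = 0.638044
√(n−2) = √194 = 13.928388
t = r_s·√(n−2)/√(1−r_s²) = -0.770 · 13.928388 / 0.638044 = -16.809

-16.809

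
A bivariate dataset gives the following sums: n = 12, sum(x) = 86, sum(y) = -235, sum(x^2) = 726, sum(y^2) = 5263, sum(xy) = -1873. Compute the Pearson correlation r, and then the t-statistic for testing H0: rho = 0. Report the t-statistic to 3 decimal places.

S_xy = nΣxy − ΣxΣy = 12·(-1873) − 86·(-235) = -22476 − (-20210) = -2266
S_xx = nΣx² − (Σx)² = 12·726 − 86² = 8712 − 7396 = 1316
S_yy = nΣy² − (Σy)² = 12·5263 − (-235)² = 63156 − 55225 = 7931
r = S_xy / √(S_xx·S_yy) = -2266 / √(1316·7931) = -2266 / √10437196 = -2266 / 3230.6649 = -0.7014
t = r·√(n−2)/√(1−r²) = -0.7014·√10 / √(1−0.491962) = -2.218022 / 0.712768 = -3.112

-3.112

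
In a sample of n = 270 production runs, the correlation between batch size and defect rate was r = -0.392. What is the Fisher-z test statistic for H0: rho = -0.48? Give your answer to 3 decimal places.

z_r = atanh(-0.392) = -0.414161,  z_0 = atanh(-0.48) = -0.522984
SE = 1/√(n−3) = 1/√267 = 0.061199
z = (z_r − z_0)/SE = (-0.414161 − (-0.522984)) / 0.061199 = 0.108823 / 0.061199 = 1.778

1.778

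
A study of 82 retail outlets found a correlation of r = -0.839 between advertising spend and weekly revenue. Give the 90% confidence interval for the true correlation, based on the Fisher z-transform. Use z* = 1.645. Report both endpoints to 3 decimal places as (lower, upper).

Fisher z: z_r = atanh(r) = ½·ln((1+(-0.839))/(1−(-0.839))) = -1.217786
SE(z) = 1/√(n−3) = 1/√79 = 0.112509
90% ⇒ z* = 1.645; margin = 1.645·0.112509 = 0.185077
CI on z-scale: (-1.402863, -1.032709)
Back-transform: tanh(-1.402863) = -0.885969, tanh(-1.032709) = -0.774993

(-0.886, -0.775)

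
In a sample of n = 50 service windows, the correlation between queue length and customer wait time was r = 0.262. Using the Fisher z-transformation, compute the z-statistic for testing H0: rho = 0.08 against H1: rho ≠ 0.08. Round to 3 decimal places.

z_r = atanh(0.262) = 0.268255,  z_0 = atanh(0.08) = 0.080171
SE = 1/√(n−3) = 1/√47 = 0.145865
z = (z_r − z_0)/SE = (0.268255 − 0.080171) / 0.145865 = 0.188084 / 0.145865 = 1.289

1.289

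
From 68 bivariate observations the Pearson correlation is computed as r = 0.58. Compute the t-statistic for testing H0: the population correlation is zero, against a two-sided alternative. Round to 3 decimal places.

1 − r² = 1 − 0.3364 = 0.6636;  √(1−r²) = 0.814616
√(n−2) = √66 = 8.124038
t = r·√(n−2)/√(1−r²) = 0.58 · 8.124038 / 0.814616 = 5.784

5.784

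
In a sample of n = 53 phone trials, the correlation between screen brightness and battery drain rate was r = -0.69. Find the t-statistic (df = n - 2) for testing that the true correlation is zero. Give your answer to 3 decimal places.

-6.808

1 − r² = 1 − 0.4761 = 0.5239;  √(1−r²) = 0.723809
√(n−2) = √51 = 7.141428
t = r·√(n−2)/√(1−r²) = -0.69 · 7.141428 / 0.723809 = -6.808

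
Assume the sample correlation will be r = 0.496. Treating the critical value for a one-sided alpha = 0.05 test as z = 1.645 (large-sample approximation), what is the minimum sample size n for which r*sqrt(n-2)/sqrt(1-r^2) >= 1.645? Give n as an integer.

11

Need r·√(n−2)/√(1−r²) ≥ 1.645
√(n−2) ≥ 1.645·√(1−0.246016) / 0.496 = 1.645·0.868323 / 0.496 = 2.8798
n−2 ≥ 8.2932  ⇒  n ≥ 10.2932
Smallest integer n = 11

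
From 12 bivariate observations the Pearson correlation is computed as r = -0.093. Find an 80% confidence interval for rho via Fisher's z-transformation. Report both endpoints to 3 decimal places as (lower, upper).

(-0.478, 0.322)

z_r = atanh(-0.093) = -0.093270;  SE = 1/√(n−3) = 1/√9 = 0.333333
z-limits: -0.093270 ± 1.282·0.333333 = -0.093270 ± 0.427333 = [-0.520603, 0.334063]
ρ-limits: (tanh -0.520603, tanh 0.334063) = (-0.478, 0.322)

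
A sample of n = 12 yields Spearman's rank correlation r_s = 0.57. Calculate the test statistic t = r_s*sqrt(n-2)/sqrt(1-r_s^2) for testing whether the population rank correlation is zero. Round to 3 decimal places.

2.194

t = r_s·√(n−2) / √(1−r_s²) with r_s = 0.57, n = 12
  = 0.57·√10 / √(1 − 0.3249)
  = 0.57·3.162278 / 0.821645
  = 1.802498 / 0.821645 = 2.194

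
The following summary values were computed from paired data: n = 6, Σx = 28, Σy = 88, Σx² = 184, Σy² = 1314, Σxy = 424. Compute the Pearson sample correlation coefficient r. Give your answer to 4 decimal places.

0.3780

Numerator: nΣxy − (Σx)(Σy) = 6·424 − (28)(88) = 80
Denominator: √[(nΣx²−(Σx)²)(nΣy²−(Σy)²)]
  nΣx²−(Σx)² = 6·184 − 784 = 320;  nΣy²−(Σy)² = 6·1314 − 7744 = 140
  √(320·140) = √44800 = 211.6601
r = 80 / 211.6601 = 0.3780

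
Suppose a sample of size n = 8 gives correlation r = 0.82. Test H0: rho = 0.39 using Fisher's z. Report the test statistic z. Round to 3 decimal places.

1.666

z_r = atanh(0.82) = 1.156817,  z_0 = atanh(0.39) = 0.411800
SE = 1/√(n−3) = 1/√5 = 0.447214
z = (z_r − z_0)/SE = (1.156817 − 0.411800) / 0.447214 = 0.745017 / 0.447214 = 1.666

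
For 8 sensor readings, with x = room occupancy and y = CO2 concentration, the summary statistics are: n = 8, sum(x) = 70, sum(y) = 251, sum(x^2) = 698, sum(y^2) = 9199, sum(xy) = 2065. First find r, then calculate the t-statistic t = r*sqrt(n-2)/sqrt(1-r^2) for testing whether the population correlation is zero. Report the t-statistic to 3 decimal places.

Numerator: nΣxy − (Σx)(Σy) = 8·2065 − (70)(251) = -1050
Denominator: √[(nΣx²−(Σx)²)(nΣy²−(Σy)²)]
  nΣx²−(Σx)² = 8·698 − 4900 = 684;  nΣy²−(Σy)² = 8·9199 − 63001 = 10591
  √(684·10591) = √7244244 = 2691.5133
r = -1050 / 2691.5133 = -0.3901
t = r·√(n−2)/√(1−r²) = -0.3901·√6 / √(1−0.152178) = -0.955546 / 0.920773 = -1.038

-1.038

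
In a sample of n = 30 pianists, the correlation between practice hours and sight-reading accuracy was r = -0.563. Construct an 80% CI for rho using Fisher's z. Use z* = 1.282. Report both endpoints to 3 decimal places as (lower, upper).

(-0.708, -0.372)

Fisher z: z_r = atanh(r) = ½·ln((1+(-0.563))/(1−(-0.563))) = -0.637215
SE(z) = 1/√(n−3) = 1/√27 = 0.192450
80% ⇒ z* = 1.282; margin = 1.282·0.192450 = 0.246721
CI on z-scale: (-0.883936, -0.390494)
Back-transform: tanh(-0.883936) = -0.708386, tanh(-0.390494) = -0.371786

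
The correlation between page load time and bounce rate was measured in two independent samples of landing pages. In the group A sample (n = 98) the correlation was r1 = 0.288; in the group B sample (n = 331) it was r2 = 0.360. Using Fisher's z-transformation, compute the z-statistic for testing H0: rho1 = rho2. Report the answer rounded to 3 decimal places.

Fisher z-transforms: z1 = atanh(0.288) = 0.296384, z2 = atanh(0.360) = 0.376886; difference d = -0.080502
Var(d) = 1/95 + 1/328 = 0.0105263 + 0.0030488 = 0.0135751
z = d/√Var(d) = -0.080502 / √0.0135751 = -0.080502 / 0.116512 = -0.691

-0.691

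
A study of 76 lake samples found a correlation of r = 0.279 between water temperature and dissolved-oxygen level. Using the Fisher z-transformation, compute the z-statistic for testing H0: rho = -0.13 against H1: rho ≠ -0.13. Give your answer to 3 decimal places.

Fisher z: atanh(0.279) = 0.286597, atanh(-0.13) = -0.130740
z = (z_r − z_0)·√(n−3) = (0.286597 − (-0.130740))·√73 = 0.417337 · 8.544004 = 3.566

3.566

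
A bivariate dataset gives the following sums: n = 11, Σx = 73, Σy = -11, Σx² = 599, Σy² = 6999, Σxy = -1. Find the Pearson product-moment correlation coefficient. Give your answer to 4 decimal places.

Numerator: nΣxy − (Σx)(Σy) = 11·(-1) − (73)(-11) = 792
Denominator: √[(nΣx²−(Σx)²)(nΣy²−(Σy)²)]
  nΣx²−(Σx)² = 11·599 − 5329 = 1260;  nΣy²−(Σy)² = 11·6999 − 121 = 76868
  √(1260·76868) = √96853680 = 9841.4267
r = 792 / 9841.4267 = 0.0805

0.0805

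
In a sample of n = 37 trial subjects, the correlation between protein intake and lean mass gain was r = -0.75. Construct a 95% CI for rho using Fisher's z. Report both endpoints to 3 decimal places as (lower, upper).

(-0.864, -0.563)

Fisher z: z_r = atanh(r) = ½·ln((1+(-0.75))/(1−(-0.75))) = -0.972955
SE(z) = 1/√(n−3) = 1/√34 = 0.171499
95% ⇒ z* = 1.960; margin = 1.960·0.171499 = 0.336138
CI on z-scale: (-1.309093, -0.636817)
Back-transform: tanh(-1.309093) = -0.864046, tanh(-0.636817) = -0.562728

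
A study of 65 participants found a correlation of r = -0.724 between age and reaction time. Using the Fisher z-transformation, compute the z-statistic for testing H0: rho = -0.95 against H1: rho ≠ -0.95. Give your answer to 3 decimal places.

Fisher z: atanh(-0.724) = -0.916001, atanh(-0.95) = -1.831781
z = (z_r − z_0)·√(n−3) = (-0.916001 − (-1.831781))·√62 = 0.915780 · 7.874008 = 7.211

7.211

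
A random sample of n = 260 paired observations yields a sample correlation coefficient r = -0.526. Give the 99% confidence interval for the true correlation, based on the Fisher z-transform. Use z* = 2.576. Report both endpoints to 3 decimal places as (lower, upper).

z_r = atanh(-0.526) = -0.584599;  SE = 1/√(n−3) = 1/√257 = 0.062378
z-limits: -0.584599 ± 2.576·0.062378 = -0.584599 ± 0.160686 = [-0.745285, -0.423913]
ρ-limits: (tanh -0.745285, tanh -0.423913) = (-0.632, -0.400)

(-0.632, -0.400)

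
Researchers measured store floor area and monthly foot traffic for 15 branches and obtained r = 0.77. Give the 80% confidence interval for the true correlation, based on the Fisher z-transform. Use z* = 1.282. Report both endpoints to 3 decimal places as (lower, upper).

Fisher z: z_r = atanh(r) = ½·ln((1+0.77)/(1−0.77)) = 1.020328
SE(z) = 1/√(n−3) = 1/√12 = 0.288675
80% ⇒ z* = 1.282; margin = 1.282·0.288675 = 0.370081
CI on z-scale: (0.650247, 1.390409)
Back-transform: tanh(0.650247) = 0.571836, tanh(1.390409) = 0.883261

(0.572, 0.883)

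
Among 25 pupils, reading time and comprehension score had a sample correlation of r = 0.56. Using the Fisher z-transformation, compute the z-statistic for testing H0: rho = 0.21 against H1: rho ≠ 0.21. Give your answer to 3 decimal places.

1.968

Fisher z: atanh(0.56) = 0.632833, atanh(0.21) = 0.213171
z = (z_r − z_0)·√(n−3) = (0.632833 − 0.213171)·√22 = 0.419662 · 4.690416 = 1.968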